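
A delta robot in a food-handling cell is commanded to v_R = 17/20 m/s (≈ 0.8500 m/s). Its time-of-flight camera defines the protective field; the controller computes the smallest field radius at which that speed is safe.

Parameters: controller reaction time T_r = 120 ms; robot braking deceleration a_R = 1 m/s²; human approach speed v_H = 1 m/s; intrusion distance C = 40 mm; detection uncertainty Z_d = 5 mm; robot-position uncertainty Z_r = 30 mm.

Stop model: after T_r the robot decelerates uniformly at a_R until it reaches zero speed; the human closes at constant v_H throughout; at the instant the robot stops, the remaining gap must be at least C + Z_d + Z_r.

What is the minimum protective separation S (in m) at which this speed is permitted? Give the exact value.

stop time T_s = (17/20)/1 = 0.8500 s
robot in T_r: 0.8500·0.1200 = 0.1020 m
braking distance = 0.8500²/(2·1.0000) = 0.3613 m
human closes 1.0000·0.9700 = 0.9700 m
C+Z_d+Z_r = 0.0400+0.0050+0.0300 = 0.0750 m
S_min ≈ 0.1020+0.3613+0.9700+0.0750  ⇒  S_min = 6033/4000 m

S_min = 6033/4000 m = 1.5083 m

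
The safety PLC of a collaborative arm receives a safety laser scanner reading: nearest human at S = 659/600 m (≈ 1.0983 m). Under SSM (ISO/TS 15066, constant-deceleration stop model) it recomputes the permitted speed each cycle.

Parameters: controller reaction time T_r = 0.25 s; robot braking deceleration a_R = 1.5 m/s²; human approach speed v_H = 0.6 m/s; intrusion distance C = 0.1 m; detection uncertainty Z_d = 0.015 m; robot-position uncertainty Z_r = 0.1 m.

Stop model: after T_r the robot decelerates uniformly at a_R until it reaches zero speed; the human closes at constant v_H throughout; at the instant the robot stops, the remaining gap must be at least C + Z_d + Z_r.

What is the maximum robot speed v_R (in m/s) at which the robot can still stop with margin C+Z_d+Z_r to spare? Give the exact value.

v_R_max = 4/5 m/s = 0.8000 m/s

collect terms ⇒ (1/3)·v_R² + (13/20)·v_R + (-11/15) = 0
  disc = (13/20)² − 4·(1/3)·(-11/15) = 5041/3600 ; √disc = 71/60
  v_R = (−(13/20) + 71/60) / (2·(1/3)) = 4/5 m/s
check:
stop time T_s = (4/5)/(3/2) = 0.5333 s
robot covers v_R·T_r = 0.8000·0.2500 = 0.2000 m before braking
braking distance = 0.8000²/(2·1.5000) = 0.2133 m
person approaches 0.6000·(0.2500+0.5333) = 0.4700 m
residual clearance needed = 0.1000+0.0150+0.1000 = 0.2150 m
sum ≈ 0.2000+0.2133+0.4700+0.2150 ≈ 1.0983 m = S ✓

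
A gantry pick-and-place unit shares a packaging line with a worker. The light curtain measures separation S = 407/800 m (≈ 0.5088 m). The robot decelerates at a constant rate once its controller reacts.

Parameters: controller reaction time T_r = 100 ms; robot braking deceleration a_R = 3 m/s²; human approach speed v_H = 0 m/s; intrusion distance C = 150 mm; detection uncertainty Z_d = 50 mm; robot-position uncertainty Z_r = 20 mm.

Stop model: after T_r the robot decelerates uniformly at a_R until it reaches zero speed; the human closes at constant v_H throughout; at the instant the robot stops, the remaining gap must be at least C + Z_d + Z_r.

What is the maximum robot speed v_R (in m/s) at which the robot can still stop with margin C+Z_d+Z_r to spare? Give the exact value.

collect terms ⇒ (1/6)·v_R² + (1/10)·v_R + (-231/800) = 0
  disc = (1/10)² − 4·(1/6)·(-231/800) = 81/400 ; √disc = 9/20
  v_R = (−(1/10) + 9/20) / (2·(1/6)) = 21/20 m/s
check:
stop time T_s = (21/20)/3 = 0.3500 s
robot covers v_R·T_r = 1.0500·0.1000 = 0.1050 m before braking
robot covers 1.0500·0.3500 − ½·3.0000·0.3500² = 0.1837 m while stopping
human over T_r+T_s: 0.0000·(0.1000+0.3500) = 0.0000 m
margins: 0.1500+0.0500+0.0200 = 0.2200 m
sum ≈ 0.1050+0.1837+0.0000+0.2200 ≈ 0.5088 m = S ✓

v_R_max = 21/20 m/s = 1.0500 m/s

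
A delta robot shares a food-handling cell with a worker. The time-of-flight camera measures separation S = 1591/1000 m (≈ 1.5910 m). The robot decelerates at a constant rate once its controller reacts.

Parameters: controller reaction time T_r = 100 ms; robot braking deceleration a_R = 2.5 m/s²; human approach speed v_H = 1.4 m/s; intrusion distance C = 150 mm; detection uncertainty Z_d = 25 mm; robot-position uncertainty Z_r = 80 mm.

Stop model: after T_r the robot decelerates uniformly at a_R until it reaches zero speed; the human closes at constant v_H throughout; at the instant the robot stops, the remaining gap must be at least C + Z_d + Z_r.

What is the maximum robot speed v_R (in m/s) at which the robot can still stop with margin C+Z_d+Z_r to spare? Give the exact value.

v_R_max = 13/10 m/s = 1.3000 m/s

quadratic (1/5)·v² + (33/50)·v + (-299/250) = 0
  disc = (33/50)² − 4·(1/5)·(-299/250) = 3481/2500 ; √disc = 59/50
  v_R = (−(33/50) + 59/50) / (2·(1/5)) = 13/10 m/s
check:
braking lasts T_s = (13/10)/(5/2) = 0.5200 s
robot covers v_R·T_r = 1.3000·0.1000 = 0.1300 m before braking
braking distance = 1.3000²/(2·2.5000) = 0.3380 m
human closes 1.4000·0.6200 = 0.8680 m
residual clearance needed = 0.1500+0.0250+0.0800 = 0.2550 m
sum ≈ 0.1300+0.3380+0.8680+0.2550 ≈ 1.5910 m = S ✓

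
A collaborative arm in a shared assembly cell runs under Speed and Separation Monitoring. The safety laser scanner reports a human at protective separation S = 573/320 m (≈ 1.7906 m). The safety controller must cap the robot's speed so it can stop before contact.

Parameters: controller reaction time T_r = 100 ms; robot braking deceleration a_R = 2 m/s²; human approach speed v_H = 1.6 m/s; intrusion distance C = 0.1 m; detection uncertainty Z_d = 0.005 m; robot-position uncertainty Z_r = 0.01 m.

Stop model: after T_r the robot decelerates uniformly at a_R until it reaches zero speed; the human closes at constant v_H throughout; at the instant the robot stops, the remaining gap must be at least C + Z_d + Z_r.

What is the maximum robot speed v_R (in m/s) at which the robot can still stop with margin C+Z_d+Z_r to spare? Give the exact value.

v_R_max = 5/4 m/s = 1.2500 m/s

collect terms ⇒ (1/4)·v_R² + (9/10)·v_R + (-97/64) = 0
  disc = (9/10)² − 4·(1/4)·(-97/64) = 3721/1600 ; √disc = 61/40
  v_R = (−(9/10) + 61/40) / (2·(1/4)) = 5/4 m/s
check:
stop time T_s = (5/4)/2 = 0.6250 s
robot covers v_R·T_r = 1.2500·0.1000 = 0.1250 m before braking
braking distance = 1.2500²/(2·2.0000) = 0.3906 m
human closes 1.6000·0.7250 = 1.1600 m
margins: 0.1000+0.0050+0.0100 = 0.1150 m
sum ≈ 0.1250+0.3906+1.1600+0.1150 ≈ 1.7906 m = S ✓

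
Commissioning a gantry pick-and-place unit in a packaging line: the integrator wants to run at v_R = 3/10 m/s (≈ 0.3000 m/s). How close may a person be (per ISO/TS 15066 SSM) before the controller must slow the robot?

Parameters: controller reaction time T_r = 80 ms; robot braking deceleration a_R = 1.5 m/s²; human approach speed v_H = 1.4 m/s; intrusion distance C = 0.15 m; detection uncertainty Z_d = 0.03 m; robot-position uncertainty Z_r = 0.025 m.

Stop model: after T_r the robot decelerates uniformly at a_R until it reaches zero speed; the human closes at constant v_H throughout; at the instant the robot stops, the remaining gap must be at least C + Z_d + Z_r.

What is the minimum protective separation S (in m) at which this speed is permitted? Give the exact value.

T_s = v_R/a_R = (3/10)/(3/2) = 0.2000 s
robot in T_r: 0.3000·0.0800 = 0.0240 m
robot under decel: 0.3000²/(2·1.5000) = 0.0300 m
human closes 1.4000·0.2800 = 0.3920 m
residual clearance needed = 0.1500+0.0300+0.0250 = 0.2050 m
S_min ≈ 0.0240+0.0300+0.3920+0.2050  ⇒  S_min = 651/1000 m

S_min = 651/1000 m = 0.6510 m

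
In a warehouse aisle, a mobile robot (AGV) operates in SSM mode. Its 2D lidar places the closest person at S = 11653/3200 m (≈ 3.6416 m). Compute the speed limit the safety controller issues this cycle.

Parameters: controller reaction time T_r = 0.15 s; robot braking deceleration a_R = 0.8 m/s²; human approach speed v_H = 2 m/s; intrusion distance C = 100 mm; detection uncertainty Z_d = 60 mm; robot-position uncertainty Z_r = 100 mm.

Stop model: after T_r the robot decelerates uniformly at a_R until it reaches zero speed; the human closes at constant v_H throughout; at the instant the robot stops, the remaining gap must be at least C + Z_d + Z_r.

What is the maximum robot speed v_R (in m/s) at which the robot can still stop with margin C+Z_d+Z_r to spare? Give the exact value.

v_R_max = 19/20 m/s = 0.9500 m/s

collect terms ⇒ (5/8)·v_R² + (53/20)·v_R + (-9861/3200) = 0
  disc = (53/20)² − 4·(5/8)·(-9861/3200) = 94249/6400 ; √disc = 307/80
  v_R = (−(53/20) + 307/80) / (2·(5/8)) = 19/20 m/s
check:
T_s = v_R/a_R = (19/20)/(4/5) = 1.1875 s
robot in T_r: 0.9500·0.1500 = 0.1425 m
robot under decel: 0.9500²/(2·0.8000) = 0.5641 m
human over T_r+T_s: 2.0000·(0.1500+1.1875) = 2.6750 m
margins: 0.1000+0.0600+0.1000 = 0.2600 m
sum ≈ 0.1425+0.5641+2.6750+0.2600 ≈ 3.6416 m = S ✓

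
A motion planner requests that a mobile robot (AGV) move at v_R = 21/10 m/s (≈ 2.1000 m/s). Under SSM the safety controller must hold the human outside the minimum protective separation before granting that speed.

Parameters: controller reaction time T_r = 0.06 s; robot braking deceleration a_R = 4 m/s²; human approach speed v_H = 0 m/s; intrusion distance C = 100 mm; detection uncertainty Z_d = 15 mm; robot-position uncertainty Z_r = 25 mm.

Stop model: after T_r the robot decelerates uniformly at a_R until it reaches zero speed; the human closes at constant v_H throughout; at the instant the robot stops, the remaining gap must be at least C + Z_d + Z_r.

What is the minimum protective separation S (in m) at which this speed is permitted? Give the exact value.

S_min = 3269/4000 m = 0.8173 m

T_s = v_R/a_R = (21/10)/4 = 0.5250 s
reaction-phase robot travel = 2.1000·0.0600 = 0.1260 m
braking distance = 2.1000²/(2·4.0000) = 0.5513 m
human over T_r+T_s: 0.0000·(0.0600+0.5250) = 0.0000 m
C+Z_d+Z_r = 0.1000+0.0150+0.0250 = 0.1400 m
S_min ≈ 0.1260+0.5513+0.0000+0.1400  ⇒  S_min = 3269/4000 m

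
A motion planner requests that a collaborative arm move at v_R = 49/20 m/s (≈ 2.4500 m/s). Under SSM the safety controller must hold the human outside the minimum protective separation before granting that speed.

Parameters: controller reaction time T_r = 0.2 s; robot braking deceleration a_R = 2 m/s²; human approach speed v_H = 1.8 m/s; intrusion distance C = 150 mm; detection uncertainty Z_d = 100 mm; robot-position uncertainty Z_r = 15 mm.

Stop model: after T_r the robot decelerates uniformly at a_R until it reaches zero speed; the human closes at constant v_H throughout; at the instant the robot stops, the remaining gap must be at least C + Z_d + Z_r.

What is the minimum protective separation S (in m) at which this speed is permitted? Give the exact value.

T_s = v_R/a_R = (49/20)/2 = 1.2250 s
reaction-phase robot travel = 2.4500·0.2000 = 0.4900 m
braking distance = 2.4500²/(2·2.0000) = 1.5006 m
person approaches 1.8000·(0.2000+1.2250) = 2.5650 m
C+Z_d+Z_r = 0.1500+0.1000+0.0150 = 0.2650 m
S_min ≈ 0.4900+1.5006+2.5650+0.2650  ⇒  S_min = 7713/1600 m

S_min = 7713/1600 m = 4.8206 m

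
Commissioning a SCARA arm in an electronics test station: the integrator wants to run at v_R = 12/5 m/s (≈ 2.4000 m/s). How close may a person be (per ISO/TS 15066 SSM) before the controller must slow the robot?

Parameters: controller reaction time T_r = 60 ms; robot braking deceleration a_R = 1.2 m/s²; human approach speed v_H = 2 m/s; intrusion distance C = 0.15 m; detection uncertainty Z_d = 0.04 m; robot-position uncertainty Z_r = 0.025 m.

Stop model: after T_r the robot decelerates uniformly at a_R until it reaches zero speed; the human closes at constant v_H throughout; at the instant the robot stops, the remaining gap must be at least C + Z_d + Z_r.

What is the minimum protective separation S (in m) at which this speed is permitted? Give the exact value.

stop time T_s = (12/5)/(6/5) = 2.0000 s
robot covers v_R·T_r = 2.4000·0.0600 = 0.1440 m before braking
robot under decel: 2.4000²/(2·1.2000) = 2.4000 m
person approaches 2.0000·(0.0600+2.0000) = 4.1200 m
C+Z_d+Z_r = 0.1500+0.0400+0.0250 = 0.2150 m
S_min ≈ 0.1440+2.4000+4.1200+0.2150  ⇒  S_min = 6879/1000 m

S_min = 6879/1000 m = 6.8790 m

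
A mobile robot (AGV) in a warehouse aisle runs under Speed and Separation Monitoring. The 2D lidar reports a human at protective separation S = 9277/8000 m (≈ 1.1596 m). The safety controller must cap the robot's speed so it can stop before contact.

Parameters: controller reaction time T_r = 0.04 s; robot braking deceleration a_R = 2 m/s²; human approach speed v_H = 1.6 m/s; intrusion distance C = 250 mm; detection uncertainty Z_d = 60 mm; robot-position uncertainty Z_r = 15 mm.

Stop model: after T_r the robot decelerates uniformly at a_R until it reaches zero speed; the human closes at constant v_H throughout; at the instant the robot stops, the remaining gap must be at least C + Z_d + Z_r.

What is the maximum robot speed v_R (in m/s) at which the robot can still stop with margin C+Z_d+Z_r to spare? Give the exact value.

at the boundary: (1/4)·v² + (21/25)·v + (-1233/1600) = 0
  disc = (21/25)² − 4·(1/4)·(-1233/1600) = 59049/40000 ; √disc = 243/200
  v_R = (−(21/25) + 243/200) / (2·(1/4)) = 3/4 m/s
check:
T_s = v_R/a_R = (3/4)/2 = 0.3750 s
reaction-phase robot travel = 0.7500·0.0400 = 0.0300 m
robot under decel: 0.7500²/(2·2.0000) = 0.1406 m
person approaches 1.6000·(0.0400+0.3750) = 0.6640 m
margins: 0.2500+0.0600+0.0150 = 0.3250 m
sum ≈ 0.0300+0.1406+0.6640+0.3250 ≈ 1.1596 m = S ✓

v_R_max = 3/4 m/s = 0.7500 m/s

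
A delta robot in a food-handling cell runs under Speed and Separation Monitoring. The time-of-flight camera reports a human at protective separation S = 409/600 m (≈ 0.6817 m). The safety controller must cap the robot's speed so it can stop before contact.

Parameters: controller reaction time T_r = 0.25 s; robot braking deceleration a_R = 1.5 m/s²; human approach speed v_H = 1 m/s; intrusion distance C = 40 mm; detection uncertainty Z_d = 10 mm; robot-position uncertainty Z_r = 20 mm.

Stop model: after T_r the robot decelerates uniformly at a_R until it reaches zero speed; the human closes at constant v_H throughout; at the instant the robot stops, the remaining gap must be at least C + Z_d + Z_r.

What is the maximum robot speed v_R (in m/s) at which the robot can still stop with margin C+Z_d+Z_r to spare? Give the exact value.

v_R_max = 7/20 m/s = 0.3500 m/s

quadratic (1/3)·v² + (11/12)·v + (-217/600) = 0
  disc = (11/12)² − 4·(1/3)·(-217/600) = 529/400 ; √disc = 23/20
  v_R = (−(11/12) + 23/20) / (2·(1/3)) = 7/20 m/s
check:
braking lasts T_s = (7/20)/(3/2) = 0.2333 s
robot covers v_R·T_r = 0.3500·0.2500 = 0.0875 m before braking
braking distance = 0.3500²/(2·1.5000) = 0.0408 m
human over T_r+T_s: 1.0000·(0.2500+0.2333) = 0.4833 m
margins: 0.0400+0.0100+0.0200 = 0.0700 m
sum ≈ 0.0875+0.0408+0.4833+0.0700 ≈ 0.6817 m = S ✓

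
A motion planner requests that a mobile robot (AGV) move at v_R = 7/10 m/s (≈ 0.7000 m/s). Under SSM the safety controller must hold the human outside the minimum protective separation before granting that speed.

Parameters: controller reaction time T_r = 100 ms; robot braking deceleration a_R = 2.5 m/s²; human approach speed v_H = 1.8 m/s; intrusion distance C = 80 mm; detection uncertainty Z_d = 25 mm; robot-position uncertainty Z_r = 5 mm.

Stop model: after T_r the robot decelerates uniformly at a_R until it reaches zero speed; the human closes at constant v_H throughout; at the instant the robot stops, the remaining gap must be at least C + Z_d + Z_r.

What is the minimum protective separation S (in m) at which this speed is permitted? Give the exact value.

S_min = 481/500 m = 0.9620 m

braking lasts T_s = (7/10)/(5/2) = 0.2800 s
reaction-phase robot travel = 0.7000·0.1000 = 0.0700 m
robot under decel: 0.7000²/(2·2.5000) = 0.0980 m
human over T_r+T_s: 1.8000·(0.1000+0.2800) = 0.6840 m
margins: 0.0800+0.0250+0.0050 = 0.1100 m
S_min ≈ 0.0700+0.0980+0.6840+0.1100  ⇒  S_min = 481/500 m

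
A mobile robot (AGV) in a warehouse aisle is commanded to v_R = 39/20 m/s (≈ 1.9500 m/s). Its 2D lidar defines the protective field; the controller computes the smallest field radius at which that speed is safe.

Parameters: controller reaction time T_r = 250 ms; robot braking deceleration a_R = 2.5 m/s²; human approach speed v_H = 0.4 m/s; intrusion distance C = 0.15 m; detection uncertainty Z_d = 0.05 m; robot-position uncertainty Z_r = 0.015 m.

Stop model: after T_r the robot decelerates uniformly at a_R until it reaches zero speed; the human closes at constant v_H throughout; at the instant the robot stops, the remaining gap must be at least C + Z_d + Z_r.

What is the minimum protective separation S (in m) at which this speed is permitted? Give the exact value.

S_min = 15/8 m = 1.8750 m

stop time T_s = (39/20)/(5/2) = 0.7800 s
reaction-phase robot travel = 1.9500·0.2500 = 0.4875 m
robot covers 1.9500·0.7800 − ½·2.5000·0.7800² = 0.7605 m while stopping
human closes 0.4000·1.0300 = 0.4120 m
C+Z_d+Z_r = 0.1500+0.0500+0.0150 = 0.2150 m
S_min ≈ 0.4875+0.7605+0.4120+0.2150  ⇒  S_min = 15/8 m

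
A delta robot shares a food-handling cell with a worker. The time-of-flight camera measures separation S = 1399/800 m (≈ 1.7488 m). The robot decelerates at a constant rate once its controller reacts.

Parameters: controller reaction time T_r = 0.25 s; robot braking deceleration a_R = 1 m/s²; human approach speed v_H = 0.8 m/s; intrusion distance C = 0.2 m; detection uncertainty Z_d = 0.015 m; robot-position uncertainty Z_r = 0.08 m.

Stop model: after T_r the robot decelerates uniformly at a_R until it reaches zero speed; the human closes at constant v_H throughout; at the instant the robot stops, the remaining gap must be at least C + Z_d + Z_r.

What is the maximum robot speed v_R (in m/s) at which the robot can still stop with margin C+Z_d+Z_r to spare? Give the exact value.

quadratic (1/2)·v² + (21/20)·v + (-1003/800) = 0
  disc = (21/20)² − 4·(1/2)·(-1003/800) = 361/100 ; √disc = 19/10
  v_R = (−(21/20) + 19/10) / (2·(1/2)) = 17/20 m/s
check:
T_s = v_R/a_R = (17/20)/1 = 0.8500 s
robot covers v_R·T_r = 0.8500·0.2500 = 0.2125 m before braking
braking distance = 0.8500²/(2·1.0000) = 0.3613 m
human closes 0.8000·1.1000 = 0.8800 m
residual clearance needed = 0.2000+0.0150+0.0800 = 0.2950 m
sum ≈ 0.2125+0.3613+0.8800+0.2950 ≈ 1.7488 m = S ✓

v_R_max = 17/20 m/s = 0.8500 m/s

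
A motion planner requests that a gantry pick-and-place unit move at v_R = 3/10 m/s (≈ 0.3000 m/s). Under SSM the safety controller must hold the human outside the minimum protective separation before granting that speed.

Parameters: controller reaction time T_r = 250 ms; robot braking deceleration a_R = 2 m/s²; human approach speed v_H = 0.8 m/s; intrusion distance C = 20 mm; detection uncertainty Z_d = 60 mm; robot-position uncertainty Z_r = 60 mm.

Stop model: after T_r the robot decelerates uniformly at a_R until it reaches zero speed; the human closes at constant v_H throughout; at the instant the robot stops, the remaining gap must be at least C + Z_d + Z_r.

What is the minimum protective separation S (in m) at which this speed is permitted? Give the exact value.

T_s = v_R/a_R = (3/10)/2 = 0.1500 s
robot covers v_R·T_r = 0.3000·0.2500 = 0.0750 m before braking
robot covers 0.3000·0.1500 − ½·2.0000·0.1500² = 0.0225 m while stopping
human over T_r+T_s: 0.8000·(0.2500+0.1500) = 0.3200 m
residual clearance needed = 0.0200+0.0600+0.0600 = 0.1400 m
S_min ≈ 0.0750+0.0225+0.3200+0.1400  ⇒  S_min = 223/400 m

S_min = 223/400 m = 0.5575 m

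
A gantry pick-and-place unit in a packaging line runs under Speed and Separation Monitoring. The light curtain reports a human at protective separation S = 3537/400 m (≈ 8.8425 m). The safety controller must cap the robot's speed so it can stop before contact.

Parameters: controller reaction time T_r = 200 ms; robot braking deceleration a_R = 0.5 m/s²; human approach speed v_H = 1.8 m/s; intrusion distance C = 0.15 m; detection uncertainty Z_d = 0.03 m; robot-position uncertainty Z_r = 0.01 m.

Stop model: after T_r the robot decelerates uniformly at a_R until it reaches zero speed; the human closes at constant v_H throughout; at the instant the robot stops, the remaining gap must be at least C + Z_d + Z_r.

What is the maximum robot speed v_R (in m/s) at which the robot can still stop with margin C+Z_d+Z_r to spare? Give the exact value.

v_R_max = 31/20 m/s = 1.5500 m/s

collect terms ⇒ (1)·v_R² + (19/5)·v_R + (-3317/400) = 0
  disc = (19/5)² − 4·(1)·(-3317/400) = 4761/100 ; √disc = 69/10
  v_R = (−(19/5) + 69/10) / (2·(1)) = 31/20 m/s
check:
T_s = v_R/a_R = (31/20)/(1/2) = 3.1000 s
robot covers v_R·T_r = 1.5500·0.2000 = 0.3100 m before braking
robot covers 1.5500·3.1000 − ½·0.5000·3.1000² = 2.4025 m while stopping
human closes 1.8000·3.3000 = 5.9400 m
C+Z_d+Z_r = 0.1500+0.0300+0.0100 = 0.1900 m
sum ≈ 0.3100+2.4025+5.9400+0.1900 ≈ 8.8425 m = S ✓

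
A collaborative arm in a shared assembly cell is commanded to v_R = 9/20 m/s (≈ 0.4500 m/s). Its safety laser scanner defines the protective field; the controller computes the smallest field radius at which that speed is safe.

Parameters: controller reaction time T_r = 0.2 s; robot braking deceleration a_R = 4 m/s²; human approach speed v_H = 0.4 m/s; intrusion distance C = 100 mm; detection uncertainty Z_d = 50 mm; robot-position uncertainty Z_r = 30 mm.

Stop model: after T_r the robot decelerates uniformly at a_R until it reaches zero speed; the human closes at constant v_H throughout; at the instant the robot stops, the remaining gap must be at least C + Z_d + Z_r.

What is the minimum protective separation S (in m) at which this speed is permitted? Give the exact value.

stop time T_s = (9/20)/4 = 0.1125 s
robot covers v_R·T_r = 0.4500·0.2000 = 0.0900 m before braking
robot under decel: 0.4500²/(2·4.0000) = 0.0253 m
human over T_r+T_s: 0.4000·(0.2000+0.1125) = 0.1250 m
margins: 0.1000+0.0500+0.0300 = 0.1800 m
S_min ≈ 0.0900+0.0253+0.1250+0.1800  ⇒  S_min = 269/640 m

S_min = 269/640 m = 0.4203 m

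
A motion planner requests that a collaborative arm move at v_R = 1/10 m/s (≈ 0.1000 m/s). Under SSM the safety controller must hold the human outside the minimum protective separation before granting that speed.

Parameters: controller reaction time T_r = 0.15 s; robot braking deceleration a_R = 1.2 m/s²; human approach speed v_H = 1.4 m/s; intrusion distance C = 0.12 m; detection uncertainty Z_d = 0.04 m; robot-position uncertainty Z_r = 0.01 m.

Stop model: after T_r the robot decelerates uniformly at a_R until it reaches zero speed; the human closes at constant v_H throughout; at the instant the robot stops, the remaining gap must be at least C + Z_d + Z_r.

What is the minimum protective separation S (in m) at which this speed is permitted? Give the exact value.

S_min = 619/1200 m = 0.5158 m

stop time T_s = (1/10)/(6/5) = 0.0833 s
robot covers v_R·T_r = 0.1000·0.1500 = 0.0150 m before braking
robot covers 0.1000·0.0833 − ½·1.2000·0.0833² = 0.0042 m while stopping
human closes 1.4000·0.2333 = 0.3267 m
C+Z_d+Z_r = 0.1200+0.0400+0.0100 = 0.1700 m
S_min ≈ 0.0150+0.0042+0.3267+0.1700  ⇒  S_min = 619/1200 m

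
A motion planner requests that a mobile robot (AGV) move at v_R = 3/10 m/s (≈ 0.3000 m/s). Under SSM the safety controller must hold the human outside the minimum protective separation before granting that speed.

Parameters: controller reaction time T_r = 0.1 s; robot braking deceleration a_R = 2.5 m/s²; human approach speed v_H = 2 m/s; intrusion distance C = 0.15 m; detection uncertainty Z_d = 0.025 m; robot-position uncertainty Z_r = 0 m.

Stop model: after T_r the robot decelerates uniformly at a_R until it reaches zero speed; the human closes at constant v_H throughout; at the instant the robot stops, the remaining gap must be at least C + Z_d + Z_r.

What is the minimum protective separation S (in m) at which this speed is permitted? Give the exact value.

T_s = v_R/a_R = (3/10)/(5/2) = 0.1200 s
robot covers v_R·T_r = 0.3000·0.1000 = 0.0300 m before braking
robot covers 0.3000·0.1200 − ½·2.5000·0.1200² = 0.0180 m while stopping
person approaches 2.0000·(0.1000+0.1200) = 0.4400 m
C+Z_d+Z_r = 0.1500+0.0250+0.0000 = 0.1750 m
S_min ≈ 0.0300+0.0180+0.4400+0.1750  ⇒  S_min = 663/1000 m

S_min = 663/1000 m = 0.6630 m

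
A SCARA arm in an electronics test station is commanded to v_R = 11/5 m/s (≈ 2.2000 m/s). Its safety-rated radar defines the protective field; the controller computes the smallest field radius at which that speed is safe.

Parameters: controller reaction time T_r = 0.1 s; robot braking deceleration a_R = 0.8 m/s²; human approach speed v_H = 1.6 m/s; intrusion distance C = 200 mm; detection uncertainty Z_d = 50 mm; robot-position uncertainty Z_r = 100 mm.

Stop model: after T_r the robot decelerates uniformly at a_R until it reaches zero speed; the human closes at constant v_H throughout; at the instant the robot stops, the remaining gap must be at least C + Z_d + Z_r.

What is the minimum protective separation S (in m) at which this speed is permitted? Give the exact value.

braking lasts T_s = (11/5)/(4/5) = 2.7500 s
robot covers v_R·T_r = 2.2000·0.1000 = 0.2200 m before braking
robot under decel: 2.2000²/(2·0.8000) = 3.0250 m
person approaches 1.6000·(0.1000+2.7500) = 4.5600 m
residual clearance needed = 0.2000+0.0500+0.1000 = 0.3500 m
S_min ≈ 0.2200+3.0250+4.5600+0.3500  ⇒  S_min = 1631/200 m

S_min = 1631/200 m = 8.1550 m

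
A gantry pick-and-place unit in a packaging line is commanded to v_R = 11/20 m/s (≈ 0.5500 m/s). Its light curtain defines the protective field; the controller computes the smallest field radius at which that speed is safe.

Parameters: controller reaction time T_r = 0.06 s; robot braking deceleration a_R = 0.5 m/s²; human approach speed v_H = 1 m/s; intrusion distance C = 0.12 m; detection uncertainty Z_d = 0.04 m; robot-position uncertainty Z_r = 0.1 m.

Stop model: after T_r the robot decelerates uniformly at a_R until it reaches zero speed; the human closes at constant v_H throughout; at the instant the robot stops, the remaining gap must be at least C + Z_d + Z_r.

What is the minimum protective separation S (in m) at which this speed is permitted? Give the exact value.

T_s = v_R/a_R = (11/20)/(1/2) = 1.1000 s
robot covers v_R·T_r = 0.5500·0.0600 = 0.0330 m before braking
robot covers 0.5500·1.1000 − ½·0.5000·1.1000² = 0.3025 m while stopping
human over T_r+T_s: 1.0000·(0.0600+1.1000) = 1.1600 m
C+Z_d+Z_r = 0.1200+0.0400+0.1000 = 0.2600 m
S_min ≈ 0.0330+0.3025+1.1600+0.2600  ⇒  S_min = 3511/2000 m

S_min = 3511/2000 m = 1.7555 m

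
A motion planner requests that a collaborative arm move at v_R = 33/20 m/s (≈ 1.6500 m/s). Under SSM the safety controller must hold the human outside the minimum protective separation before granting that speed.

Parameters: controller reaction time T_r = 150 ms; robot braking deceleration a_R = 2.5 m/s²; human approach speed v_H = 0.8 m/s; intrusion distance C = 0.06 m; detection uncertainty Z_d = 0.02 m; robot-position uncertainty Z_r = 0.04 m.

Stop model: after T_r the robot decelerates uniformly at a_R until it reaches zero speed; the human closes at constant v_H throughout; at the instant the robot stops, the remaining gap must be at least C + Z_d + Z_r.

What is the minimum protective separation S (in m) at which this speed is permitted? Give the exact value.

stop time T_s = (33/20)/(5/2) = 0.6600 s
reaction-phase robot travel = 1.6500·0.1500 = 0.2475 m
robot under decel: 1.6500²/(2·2.5000) = 0.5445 m
human over T_r+T_s: 0.8000·(0.1500+0.6600) = 0.6480 m
C+Z_d+Z_r = 0.0600+0.0200+0.0400 = 0.1200 m
S_min ≈ 0.2475+0.5445+0.6480+0.1200  ⇒  S_min = 39/25 m

S_min = 39/25 m = 1.5600 m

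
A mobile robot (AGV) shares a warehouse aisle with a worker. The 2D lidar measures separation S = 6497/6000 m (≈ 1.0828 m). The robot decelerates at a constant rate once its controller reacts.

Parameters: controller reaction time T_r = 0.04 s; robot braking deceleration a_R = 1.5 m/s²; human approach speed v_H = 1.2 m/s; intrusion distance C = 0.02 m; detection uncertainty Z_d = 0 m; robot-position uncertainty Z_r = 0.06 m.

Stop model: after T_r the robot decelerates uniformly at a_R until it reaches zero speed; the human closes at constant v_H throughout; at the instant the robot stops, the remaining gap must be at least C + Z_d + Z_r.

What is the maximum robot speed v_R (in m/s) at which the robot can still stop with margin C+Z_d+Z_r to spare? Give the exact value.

v_R_max = 17/20 m/s = 0.8500 m/s

collect terms ⇒ (1/3)·v_R² + (21/25)·v_R + (-5729/6000) = 0
  disc = (21/25)² − 4·(1/3)·(-5729/6000) = 44521/22500 ; √disc = 211/150
  v_R = (−(21/25) + 211/150) / (2·(1/3)) = 17/20 m/s
check:
stop time T_s = (17/20)/(3/2) = 0.5667 s
robot covers v_R·T_r = 0.8500·0.0400 = 0.0340 m before braking
robot under decel: 0.8500²/(2·1.5000) = 0.2408 m
human closes 1.2000·0.6067 = 0.7280 m
C+Z_d+Z_r = 0.0200+0.0000+0.0600 = 0.0800 m
sum ≈ 0.0340+0.2408+0.7280+0.0800 ≈ 1.0828 m = S ✓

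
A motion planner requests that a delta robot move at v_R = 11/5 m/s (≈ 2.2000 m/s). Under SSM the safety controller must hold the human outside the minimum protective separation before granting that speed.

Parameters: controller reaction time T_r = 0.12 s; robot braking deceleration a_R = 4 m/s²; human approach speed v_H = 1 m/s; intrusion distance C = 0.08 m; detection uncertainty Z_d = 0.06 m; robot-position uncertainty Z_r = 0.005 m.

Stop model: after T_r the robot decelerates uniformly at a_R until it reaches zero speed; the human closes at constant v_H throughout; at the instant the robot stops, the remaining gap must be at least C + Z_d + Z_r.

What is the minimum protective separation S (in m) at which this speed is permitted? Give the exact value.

S_min = 421/250 m = 1.6840 m

braking lasts T_s = (11/5)/4 = 0.5500 s
reaction-phase robot travel = 2.2000·0.1200 = 0.2640 m
braking distance = 2.2000²/(2·4.0000) = 0.6050 m
human closes 1.0000·0.6700 = 0.6700 m
margins: 0.0800+0.0600+0.0050 = 0.1450 m
S_min ≈ 0.2640+0.6050+0.6700+0.1450  ⇒  S_min = 421/250 m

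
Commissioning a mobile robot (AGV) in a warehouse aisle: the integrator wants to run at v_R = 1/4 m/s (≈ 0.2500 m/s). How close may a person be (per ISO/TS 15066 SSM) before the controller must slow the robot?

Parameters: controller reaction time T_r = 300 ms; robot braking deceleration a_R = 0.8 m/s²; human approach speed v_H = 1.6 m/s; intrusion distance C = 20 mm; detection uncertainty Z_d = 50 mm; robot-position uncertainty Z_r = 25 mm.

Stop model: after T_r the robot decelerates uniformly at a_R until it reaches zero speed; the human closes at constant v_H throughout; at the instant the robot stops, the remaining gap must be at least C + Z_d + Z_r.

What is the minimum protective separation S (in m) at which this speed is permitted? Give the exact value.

stop time T_s = (1/4)/(4/5) = 0.3125 s
robot in T_r: 0.2500·0.3000 = 0.0750 m
braking distance = 0.2500²/(2·0.8000) = 0.0391 m
person approaches 1.6000·(0.3000+0.3125) = 0.9800 m
margins: 0.0200+0.0500+0.0250 = 0.0950 m
S_min ≈ 0.0750+0.0391+0.9800+0.0950  ⇒  S_min = 761/640 m

S_min = 761/640 m = 1.1891 m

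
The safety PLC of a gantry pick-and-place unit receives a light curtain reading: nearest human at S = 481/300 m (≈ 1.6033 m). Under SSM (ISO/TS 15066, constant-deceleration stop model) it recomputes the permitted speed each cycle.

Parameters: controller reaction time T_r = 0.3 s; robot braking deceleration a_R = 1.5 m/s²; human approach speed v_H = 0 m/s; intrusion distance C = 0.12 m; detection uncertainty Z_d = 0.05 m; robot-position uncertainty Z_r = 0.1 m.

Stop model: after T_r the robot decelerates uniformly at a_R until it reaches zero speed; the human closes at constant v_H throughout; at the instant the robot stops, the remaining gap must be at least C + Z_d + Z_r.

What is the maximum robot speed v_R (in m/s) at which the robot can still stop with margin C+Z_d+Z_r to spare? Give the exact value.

v_R_max = 8/5 m/s = 1.6000 m/s

collect terms ⇒ (1/3)·v_R² + (3/10)·v_R + (-4/3) = 0
  disc = (3/10)² − 4·(1/3)·(-4/3) = 1681/900 ; √disc = 41/30
  v_R = (−(3/10) + 41/30) / (2·(1/3)) = 8/5 m/s
check:
braking lasts T_s = (8/5)/(3/2) = 1.0667 s
robot covers v_R·T_r = 1.6000·0.3000 = 0.4800 m before braking
robot under decel: 1.6000²/(2·1.5000) = 0.8533 m
person approaches 0.0000·(0.3000+1.0667) = 0.0000 m
C+Z_d+Z_r = 0.1200+0.0500+0.1000 = 0.2700 m
sum ≈ 0.4800+0.8533+0.0000+0.2700 ≈ 1.6033 m = S ✓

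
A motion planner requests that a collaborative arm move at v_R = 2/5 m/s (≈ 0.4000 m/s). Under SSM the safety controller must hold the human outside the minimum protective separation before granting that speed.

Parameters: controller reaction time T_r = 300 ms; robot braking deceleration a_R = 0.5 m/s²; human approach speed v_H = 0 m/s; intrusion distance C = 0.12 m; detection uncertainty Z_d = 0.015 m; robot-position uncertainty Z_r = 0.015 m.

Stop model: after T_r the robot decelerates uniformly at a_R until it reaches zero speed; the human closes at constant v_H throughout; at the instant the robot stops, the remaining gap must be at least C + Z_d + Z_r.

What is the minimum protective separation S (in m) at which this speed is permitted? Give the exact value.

S_min = 43/100 m = 0.4300 m

stop time T_s = (2/5)/(1/2) = 0.8000 s
reaction-phase robot travel = 0.4000·0.3000 = 0.1200 m
robot under decel: 0.4000²/(2·0.5000) = 0.1600 m
person approaches 0.0000·(0.3000+0.8000) = 0.0000 m
margins: 0.1200+0.0150+0.0150 = 0.1500 m
S_min ≈ 0.1200+0.1600+0.0000+0.1500  ⇒  S_min = 43/100 m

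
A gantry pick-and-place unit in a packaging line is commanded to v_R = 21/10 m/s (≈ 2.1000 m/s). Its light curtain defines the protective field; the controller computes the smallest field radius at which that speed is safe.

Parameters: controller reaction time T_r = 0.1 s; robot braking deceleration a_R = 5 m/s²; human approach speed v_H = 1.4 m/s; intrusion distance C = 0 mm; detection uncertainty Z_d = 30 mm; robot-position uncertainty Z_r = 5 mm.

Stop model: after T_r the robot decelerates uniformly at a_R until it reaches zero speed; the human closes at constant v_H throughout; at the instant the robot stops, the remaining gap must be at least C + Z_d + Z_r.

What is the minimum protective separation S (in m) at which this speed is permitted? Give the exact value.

S_min = 707/500 m = 1.4140 m

T_s = v_R/a_R = (21/10)/5 = 0.4200 s
robot in T_r: 2.1000·0.1000 = 0.2100 m
braking distance = 2.1000²/(2·5.0000) = 0.4410 m
person approaches 1.4000·(0.1000+0.4200) = 0.7280 m
C+Z_d+Z_r = 0.0000+0.0300+0.0050 = 0.0350 m
S_min ≈ 0.2100+0.4410+0.7280+0.0350  ⇒  S_min = 707/500 m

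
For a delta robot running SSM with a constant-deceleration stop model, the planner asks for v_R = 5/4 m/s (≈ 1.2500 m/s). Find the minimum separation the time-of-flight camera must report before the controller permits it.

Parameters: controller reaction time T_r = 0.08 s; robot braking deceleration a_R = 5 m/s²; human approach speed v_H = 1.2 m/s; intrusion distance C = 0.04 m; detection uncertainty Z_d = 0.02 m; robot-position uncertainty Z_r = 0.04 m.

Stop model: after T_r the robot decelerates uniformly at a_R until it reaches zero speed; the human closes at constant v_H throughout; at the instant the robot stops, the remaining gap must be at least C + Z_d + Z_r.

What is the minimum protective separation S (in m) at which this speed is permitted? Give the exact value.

stop time T_s = (5/4)/5 = 0.2500 s
robot in T_r: 1.2500·0.0800 = 0.1000 m
robot under decel: 1.2500²/(2·5.0000) = 0.1562 m
person approaches 1.2000·(0.0800+0.2500) = 0.3960 m
C+Z_d+Z_r = 0.0400+0.0200+0.0400 = 0.1000 m
S_min ≈ 0.1000+0.1562+0.3960+0.1000  ⇒  S_min = 3009/4000 m

S_min = 3009/4000 m = 0.7522 m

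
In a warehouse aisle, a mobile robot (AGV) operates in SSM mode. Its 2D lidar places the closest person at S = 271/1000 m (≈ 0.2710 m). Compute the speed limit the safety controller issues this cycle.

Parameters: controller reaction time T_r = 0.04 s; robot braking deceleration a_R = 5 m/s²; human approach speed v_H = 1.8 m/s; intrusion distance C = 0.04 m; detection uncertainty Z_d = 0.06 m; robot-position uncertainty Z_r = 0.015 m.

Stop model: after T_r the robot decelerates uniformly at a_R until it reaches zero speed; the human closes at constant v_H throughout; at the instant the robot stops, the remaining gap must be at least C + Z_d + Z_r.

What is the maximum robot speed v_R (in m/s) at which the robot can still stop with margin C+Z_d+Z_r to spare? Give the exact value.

v_R_max = 1/5 m/s = 0.2000 m/s

quadratic (1/10)·v² + (2/5)·v + (-21/250) = 0
  disc = (2/5)² − 4·(1/10)·(-21/250) = 121/625 ; √disc = 11/25
  v_R = (−(2/5) + 11/25) / (2·(1/10)) = 1/5 m/s
check:
T_s = v_R/a_R = (1/5)/5 = 0.0400 s
reaction-phase robot travel = 0.2000·0.0400 = 0.0080 m
robot under decel: 0.2000²/(2·5.0000) = 0.0040 m
human over T_r+T_s: 1.8000·(0.0400+0.0400) = 0.1440 m
residual clearance needed = 0.0400+0.0600+0.0150 = 0.1150 m
sum ≈ 0.0080+0.0040+0.1440+0.1150 ≈ 0.2710 m = S ✓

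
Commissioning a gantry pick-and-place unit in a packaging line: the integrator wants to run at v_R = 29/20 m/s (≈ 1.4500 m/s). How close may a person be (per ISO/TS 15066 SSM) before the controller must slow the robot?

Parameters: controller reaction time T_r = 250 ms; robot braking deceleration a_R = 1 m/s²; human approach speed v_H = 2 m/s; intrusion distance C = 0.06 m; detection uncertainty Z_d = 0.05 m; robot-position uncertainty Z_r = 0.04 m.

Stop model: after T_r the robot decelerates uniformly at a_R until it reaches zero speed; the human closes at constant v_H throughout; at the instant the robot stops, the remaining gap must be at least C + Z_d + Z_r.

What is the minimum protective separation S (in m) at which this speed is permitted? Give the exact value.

T_s = v_R/a_R = (29/20)/1 = 1.4500 s
robot in T_r: 1.4500·0.2500 = 0.3625 m
braking distance = 1.4500²/(2·1.0000) = 1.0513 m
human over T_r+T_s: 2.0000·(0.2500+1.4500) = 3.4000 m
margins: 0.0600+0.0500+0.0400 = 0.1500 m
S_min ≈ 0.3625+1.0513+3.4000+0.1500  ⇒  S_min = 3971/800 m

S_min = 3971/800 m = 4.9638 m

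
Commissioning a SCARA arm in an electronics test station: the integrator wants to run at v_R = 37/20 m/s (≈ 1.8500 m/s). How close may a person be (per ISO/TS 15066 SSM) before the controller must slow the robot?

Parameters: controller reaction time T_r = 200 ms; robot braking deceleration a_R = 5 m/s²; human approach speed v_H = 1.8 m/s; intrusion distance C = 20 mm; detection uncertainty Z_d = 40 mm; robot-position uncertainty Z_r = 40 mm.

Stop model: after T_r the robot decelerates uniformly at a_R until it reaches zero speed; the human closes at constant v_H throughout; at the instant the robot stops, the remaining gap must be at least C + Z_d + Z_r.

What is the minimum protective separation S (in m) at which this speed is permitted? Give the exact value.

T_s = v_R/a_R = (37/20)/5 = 0.3700 s
robot covers v_R·T_r = 1.8500·0.2000 = 0.3700 m before braking
robot under decel: 1.8500²/(2·5.0000) = 0.3422 m
human over T_r+T_s: 1.8000·(0.2000+0.3700) = 1.0260 m
C+Z_d+Z_r = 0.0200+0.0400+0.0400 = 0.1000 m
S_min ≈ 0.3700+0.3422+1.0260+0.1000  ⇒  S_min = 7353/4000 m

S_min = 7353/4000 m = 1.8382 m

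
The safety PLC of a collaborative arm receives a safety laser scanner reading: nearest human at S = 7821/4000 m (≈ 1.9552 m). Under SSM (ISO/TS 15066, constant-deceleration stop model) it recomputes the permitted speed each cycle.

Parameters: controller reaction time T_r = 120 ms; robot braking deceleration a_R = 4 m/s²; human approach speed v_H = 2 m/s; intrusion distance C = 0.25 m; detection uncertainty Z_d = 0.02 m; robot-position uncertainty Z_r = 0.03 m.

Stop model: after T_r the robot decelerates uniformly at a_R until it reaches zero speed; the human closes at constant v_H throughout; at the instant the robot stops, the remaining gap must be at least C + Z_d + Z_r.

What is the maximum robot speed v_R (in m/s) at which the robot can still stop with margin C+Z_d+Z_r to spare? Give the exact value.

v_R_max = 17/10 m/s = 1.7000 m/s

collect terms ⇒ (1/8)·v_R² + (31/50)·v_R + (-5661/4000) = 0
  disc = (31/50)² − 4·(1/8)·(-5661/4000) = 43681/40000 ; √disc = 209/200
  v_R = (−(31/50) + 209/200) / (2·(1/8)) = 17/10 m/s
check:
T_s = v_R/a_R = (17/10)/4 = 0.4250 s
robot covers v_R·T_r = 1.7000·0.1200 = 0.2040 m before braking
robot covers 1.7000·0.4250 − ½·4.0000·0.4250² = 0.3613 m while stopping
person approaches 2.0000·(0.1200+0.4250) = 1.0900 m
residual clearance needed = 0.2500+0.0200+0.0300 = 0.3000 m
sum ≈ 0.2040+0.3613+1.0900+0.3000 ≈ 1.9552 m = S ✓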